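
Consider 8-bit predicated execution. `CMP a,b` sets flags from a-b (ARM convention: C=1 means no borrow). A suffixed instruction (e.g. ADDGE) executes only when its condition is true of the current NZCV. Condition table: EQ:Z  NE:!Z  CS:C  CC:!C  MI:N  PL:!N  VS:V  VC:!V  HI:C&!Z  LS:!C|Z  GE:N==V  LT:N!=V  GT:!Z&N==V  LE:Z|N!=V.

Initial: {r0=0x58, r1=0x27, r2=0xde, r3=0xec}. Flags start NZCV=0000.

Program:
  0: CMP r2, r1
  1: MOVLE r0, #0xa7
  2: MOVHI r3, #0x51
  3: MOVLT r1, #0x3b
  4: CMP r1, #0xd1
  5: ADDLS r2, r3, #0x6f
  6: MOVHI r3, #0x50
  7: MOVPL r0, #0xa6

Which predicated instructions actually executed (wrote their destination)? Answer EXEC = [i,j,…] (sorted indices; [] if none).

EXEC = [1,2,3,5,7]

0: ✓ CMP  NZCV=1010
1: ✓ MOVLE  r0←0xa7
2: ✓ MOVHI  r3←0x51
3: ✓ MOVLT  r1←0x3b
4: ✓ CMP  NZCV=0000
5: ✓ ADDLS  r2←0xc0
6: · MOVHI
7: ✓ MOVPL  r0←0xa6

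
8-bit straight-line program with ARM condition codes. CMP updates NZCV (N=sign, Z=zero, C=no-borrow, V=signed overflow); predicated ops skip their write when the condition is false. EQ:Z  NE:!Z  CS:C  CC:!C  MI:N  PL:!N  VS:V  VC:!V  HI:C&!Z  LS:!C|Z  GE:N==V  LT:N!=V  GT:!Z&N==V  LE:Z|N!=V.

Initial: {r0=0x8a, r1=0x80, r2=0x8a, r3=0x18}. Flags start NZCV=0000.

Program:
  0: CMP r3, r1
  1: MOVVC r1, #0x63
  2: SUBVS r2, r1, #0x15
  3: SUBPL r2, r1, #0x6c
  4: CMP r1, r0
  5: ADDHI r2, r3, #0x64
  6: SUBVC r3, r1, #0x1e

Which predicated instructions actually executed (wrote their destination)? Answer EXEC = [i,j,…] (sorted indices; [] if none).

0: ✓ CMP  NZCV=1001
1: · MOVVC
2: ✓ SUBVS  r2←0x6b
3: · SUBPL
4: ✓ CMP  NZCV=1000
5: · ADDHI
6: ✓ SUBVC  r3←0x62

EXEC = [2,6]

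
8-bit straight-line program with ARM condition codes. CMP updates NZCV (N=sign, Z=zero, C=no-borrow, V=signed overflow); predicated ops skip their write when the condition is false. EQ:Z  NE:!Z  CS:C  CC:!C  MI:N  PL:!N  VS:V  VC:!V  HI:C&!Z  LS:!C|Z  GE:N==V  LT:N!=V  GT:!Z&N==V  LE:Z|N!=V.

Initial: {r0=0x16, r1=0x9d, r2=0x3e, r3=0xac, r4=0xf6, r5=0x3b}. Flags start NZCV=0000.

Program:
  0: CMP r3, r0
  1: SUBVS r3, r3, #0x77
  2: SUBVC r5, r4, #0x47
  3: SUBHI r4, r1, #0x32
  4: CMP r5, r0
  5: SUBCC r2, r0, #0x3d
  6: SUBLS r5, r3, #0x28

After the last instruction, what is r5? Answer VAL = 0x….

VAL = 0xaf

[0] flags=1010 → (cmp)
[1] flags=1010 VS?F → skip
[2] flags=1010 VC?T → r5=0xaf
[3] flags=1010 HI?T → r4=0x6b
[4] flags=1010 → (cmp)
[5] flags=1010 CC?F → skip
[6] flags=1010 LS?F → skip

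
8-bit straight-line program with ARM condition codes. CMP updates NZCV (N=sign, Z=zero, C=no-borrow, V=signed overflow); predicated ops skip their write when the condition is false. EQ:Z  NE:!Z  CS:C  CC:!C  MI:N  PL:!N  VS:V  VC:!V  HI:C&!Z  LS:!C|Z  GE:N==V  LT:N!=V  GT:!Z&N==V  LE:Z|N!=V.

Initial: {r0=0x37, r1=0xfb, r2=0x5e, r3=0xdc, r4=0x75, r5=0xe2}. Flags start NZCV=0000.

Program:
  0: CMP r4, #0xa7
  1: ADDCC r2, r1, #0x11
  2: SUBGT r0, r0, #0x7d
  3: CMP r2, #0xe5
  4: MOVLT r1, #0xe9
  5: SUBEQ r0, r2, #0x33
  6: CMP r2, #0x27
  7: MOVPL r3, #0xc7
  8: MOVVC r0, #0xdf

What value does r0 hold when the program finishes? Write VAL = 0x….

VAL = 0xdf

[0] flags=1001 → (cmp)
[1] flags=1001 CC?T → r2=0x0c
[2] flags=1001 GT?T → r0=0xba
[3] flags=0000 → (cmp)
[4] flags=0000 LT?F → skip
[5] flags=0000 EQ?F → skip
[6] flags=1000 → (cmp)
[7] flags=1000 PL?F → skip
[8] flags=1000 VC?T → r0=0xdf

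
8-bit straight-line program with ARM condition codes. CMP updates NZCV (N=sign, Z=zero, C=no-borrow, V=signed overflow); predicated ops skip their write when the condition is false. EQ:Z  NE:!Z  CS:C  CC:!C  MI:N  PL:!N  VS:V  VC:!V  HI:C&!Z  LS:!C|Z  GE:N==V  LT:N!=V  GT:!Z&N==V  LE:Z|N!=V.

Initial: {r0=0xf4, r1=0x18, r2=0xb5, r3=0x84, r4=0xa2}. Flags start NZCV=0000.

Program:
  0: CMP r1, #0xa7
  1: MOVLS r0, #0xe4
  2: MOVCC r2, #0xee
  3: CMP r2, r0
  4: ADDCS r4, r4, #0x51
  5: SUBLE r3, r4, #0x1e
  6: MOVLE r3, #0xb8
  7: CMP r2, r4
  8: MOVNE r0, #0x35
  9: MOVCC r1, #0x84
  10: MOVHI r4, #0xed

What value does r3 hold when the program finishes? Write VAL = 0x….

VAL = 0x84

0: ✓ CMP  NZCV=0000
1: ✓ MOVLS  r0←0xe4
2: ✓ MOVCC  r2←0xee
3: ✓ CMP  NZCV=0010
4: ✓ ADDCS  r4←0xf3
5: · SUBLE
6: · MOVLE
7: ✓ CMP  NZCV=1000
8: ✓ MOVNE  r0←0x35
9: ✓ MOVCC  r1←0x84
10: · MOVHI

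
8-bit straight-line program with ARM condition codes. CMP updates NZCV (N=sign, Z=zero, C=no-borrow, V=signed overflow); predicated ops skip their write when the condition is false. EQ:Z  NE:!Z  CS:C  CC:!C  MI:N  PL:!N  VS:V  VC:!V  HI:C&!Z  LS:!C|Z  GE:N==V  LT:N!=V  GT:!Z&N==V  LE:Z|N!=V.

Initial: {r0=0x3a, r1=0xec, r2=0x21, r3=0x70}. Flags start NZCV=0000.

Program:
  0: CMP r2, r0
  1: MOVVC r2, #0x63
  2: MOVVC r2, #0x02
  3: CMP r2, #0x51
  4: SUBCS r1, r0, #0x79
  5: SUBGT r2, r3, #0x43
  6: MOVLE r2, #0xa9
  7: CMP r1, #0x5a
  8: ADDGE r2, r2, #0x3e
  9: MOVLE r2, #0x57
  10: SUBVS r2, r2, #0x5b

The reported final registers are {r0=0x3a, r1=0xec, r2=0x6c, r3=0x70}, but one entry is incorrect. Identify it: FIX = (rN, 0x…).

[0] flags=1000 → (cmp)
[1] flags=1000 VC?T → r2=0x63
[2] flags=1000 VC?T → r2=0x02
[3] flags=1000 → (cmp)
[4] flags=1000 CS?F → skip
[5] flags=1000 GT?F → skip
[6] flags=1000 LE?T → r2=0xa9
[7] flags=1010 → (cmp)
[8] flags=1010 GE?F → skip
[9] flags=1010 LE?T → r2=0x57
[10] flags=1010 VS?F → skip

FIX = (r2, 0x57)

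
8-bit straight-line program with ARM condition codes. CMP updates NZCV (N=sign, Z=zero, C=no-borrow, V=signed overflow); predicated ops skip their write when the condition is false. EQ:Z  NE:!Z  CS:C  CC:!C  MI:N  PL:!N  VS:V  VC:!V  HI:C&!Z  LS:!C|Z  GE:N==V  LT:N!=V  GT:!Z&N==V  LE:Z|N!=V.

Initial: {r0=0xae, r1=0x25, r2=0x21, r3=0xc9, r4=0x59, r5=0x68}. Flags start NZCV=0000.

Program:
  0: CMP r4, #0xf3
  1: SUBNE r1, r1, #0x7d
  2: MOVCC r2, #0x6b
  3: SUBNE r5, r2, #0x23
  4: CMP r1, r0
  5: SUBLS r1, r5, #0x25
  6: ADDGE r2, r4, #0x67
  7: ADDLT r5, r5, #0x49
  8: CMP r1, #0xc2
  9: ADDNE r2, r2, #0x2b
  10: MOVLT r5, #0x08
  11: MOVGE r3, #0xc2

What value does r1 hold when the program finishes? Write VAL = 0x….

0: ✓ CMP  NZCV=0000
1: ✓ SUBNE  r1←0xa8
2: ✓ MOVCC  r2←0x6b
3: ✓ SUBNE  r5←0x48
4: ✓ CMP  NZCV=1000
5: ✓ SUBLS  r1←0x23
6: · ADDGE
7: ✓ ADDLT  r5←0x91
8: ✓ CMP  NZCV=0000
9: ✓ ADDNE  r2←0x96
10: · MOVLT
11: ✓ MOVGE  r3←0xc2

VAL = 0x23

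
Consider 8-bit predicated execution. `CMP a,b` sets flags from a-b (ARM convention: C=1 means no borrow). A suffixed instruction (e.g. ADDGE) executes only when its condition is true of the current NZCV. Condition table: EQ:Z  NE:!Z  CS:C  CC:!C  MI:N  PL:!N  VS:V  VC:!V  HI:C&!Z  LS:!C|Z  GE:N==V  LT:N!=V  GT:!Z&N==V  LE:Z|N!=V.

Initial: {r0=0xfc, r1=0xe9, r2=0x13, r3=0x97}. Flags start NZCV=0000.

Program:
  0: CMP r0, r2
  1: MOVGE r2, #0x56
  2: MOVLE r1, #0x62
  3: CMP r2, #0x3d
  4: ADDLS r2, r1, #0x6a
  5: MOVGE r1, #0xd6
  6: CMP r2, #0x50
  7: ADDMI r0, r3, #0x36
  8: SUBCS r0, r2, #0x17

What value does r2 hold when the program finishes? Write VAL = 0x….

[0] flags=1010 → (cmp)
[1] flags=1010 GE?F → skip
[2] flags=1010 LE?T → r1=0x62
[3] flags=1000 → (cmp)
[4] flags=1000 LS?T → r2=0xcc
[5] flags=1000 GE?F → skip
[6] flags=0011 → (cmp)
[7] flags=0011 MI?F → skip
[8] flags=0011 CS?T → r0=0xb5

VAL = 0xcc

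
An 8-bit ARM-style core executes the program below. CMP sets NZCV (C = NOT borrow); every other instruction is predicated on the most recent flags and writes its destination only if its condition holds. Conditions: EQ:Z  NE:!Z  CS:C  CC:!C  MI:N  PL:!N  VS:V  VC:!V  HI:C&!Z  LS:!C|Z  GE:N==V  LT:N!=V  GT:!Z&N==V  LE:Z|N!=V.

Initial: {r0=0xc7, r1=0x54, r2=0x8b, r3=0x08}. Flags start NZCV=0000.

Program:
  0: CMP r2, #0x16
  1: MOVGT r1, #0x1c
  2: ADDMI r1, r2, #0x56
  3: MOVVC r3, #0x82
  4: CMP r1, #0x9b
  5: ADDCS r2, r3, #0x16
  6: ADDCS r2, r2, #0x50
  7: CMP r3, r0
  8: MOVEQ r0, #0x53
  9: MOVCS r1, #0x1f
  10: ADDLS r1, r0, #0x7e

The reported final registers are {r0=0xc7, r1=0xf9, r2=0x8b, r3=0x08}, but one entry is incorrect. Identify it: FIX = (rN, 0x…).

0: ✓ CMP  NZCV=0011
1: · MOVGT
2: · ADDMI
3: · MOVVC
4: ✓ CMP  NZCV=1001
5: · ADDCS
6: · ADDCS
7: ✓ CMP  NZCV=0000
8: · MOVEQ
9: · MOVCS
10: ✓ ADDLS  r1←0x45

FIX = (r1, 0x45)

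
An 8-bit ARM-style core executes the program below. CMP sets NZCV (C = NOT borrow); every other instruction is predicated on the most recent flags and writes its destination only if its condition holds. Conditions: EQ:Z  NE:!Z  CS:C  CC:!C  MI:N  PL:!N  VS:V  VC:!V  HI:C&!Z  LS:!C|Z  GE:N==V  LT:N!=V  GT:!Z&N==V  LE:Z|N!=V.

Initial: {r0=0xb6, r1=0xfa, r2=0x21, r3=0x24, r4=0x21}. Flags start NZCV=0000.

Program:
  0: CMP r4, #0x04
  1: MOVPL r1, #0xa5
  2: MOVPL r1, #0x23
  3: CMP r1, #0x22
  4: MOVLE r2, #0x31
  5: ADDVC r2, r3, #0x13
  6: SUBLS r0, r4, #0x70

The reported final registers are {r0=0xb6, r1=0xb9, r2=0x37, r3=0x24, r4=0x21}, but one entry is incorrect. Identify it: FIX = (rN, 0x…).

[0] flags=0010 → (cmp)
[1] flags=0010 PL?T → r1=0xa5
[2] flags=0010 PL?T → r1=0x23
[3] flags=0010 → (cmp)
[4] flags=0010 LE?F → skip
[5] flags=0010 VC?T → r2=0x37
[6] flags=0010 LS?F → skip

FIX = (r1, 0x23)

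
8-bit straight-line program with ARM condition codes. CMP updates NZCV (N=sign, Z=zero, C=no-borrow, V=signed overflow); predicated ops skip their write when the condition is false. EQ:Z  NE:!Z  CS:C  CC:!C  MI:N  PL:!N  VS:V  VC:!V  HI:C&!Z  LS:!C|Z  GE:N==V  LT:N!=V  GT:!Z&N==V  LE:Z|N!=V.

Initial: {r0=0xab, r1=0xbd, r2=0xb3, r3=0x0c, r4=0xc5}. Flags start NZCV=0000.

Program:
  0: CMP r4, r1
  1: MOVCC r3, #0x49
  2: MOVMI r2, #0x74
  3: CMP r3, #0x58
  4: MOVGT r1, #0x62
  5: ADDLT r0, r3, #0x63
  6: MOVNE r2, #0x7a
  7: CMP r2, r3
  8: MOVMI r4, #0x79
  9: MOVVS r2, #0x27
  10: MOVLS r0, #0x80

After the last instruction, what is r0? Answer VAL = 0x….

0: ✓ CMP  NZCV=0010
1: · MOVCC
2: · MOVMI
3: ✓ CMP  NZCV=1000
4: · MOVGT
5: ✓ ADDLT  r0←0x6f
6: ✓ MOVNE  r2←0x7a
7: ✓ CMP  NZCV=0010
8: · MOVMI
9: · MOVVS
10: · MOVLS

VAL = 0x6f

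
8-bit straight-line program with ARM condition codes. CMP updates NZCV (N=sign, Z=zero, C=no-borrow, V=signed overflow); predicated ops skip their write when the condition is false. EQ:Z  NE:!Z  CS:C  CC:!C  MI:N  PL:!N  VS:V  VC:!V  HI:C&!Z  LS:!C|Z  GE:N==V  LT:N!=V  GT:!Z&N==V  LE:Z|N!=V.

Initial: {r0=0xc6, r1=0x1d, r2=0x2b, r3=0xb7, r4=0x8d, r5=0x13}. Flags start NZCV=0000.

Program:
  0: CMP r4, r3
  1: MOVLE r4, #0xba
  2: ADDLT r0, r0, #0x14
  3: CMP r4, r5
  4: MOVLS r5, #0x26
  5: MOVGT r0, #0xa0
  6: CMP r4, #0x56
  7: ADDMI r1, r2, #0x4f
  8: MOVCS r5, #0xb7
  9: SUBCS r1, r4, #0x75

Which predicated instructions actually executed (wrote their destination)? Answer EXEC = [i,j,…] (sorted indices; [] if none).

EXEC = [1,2,8,9]

[0] flags=1000 → (cmp)
[1] flags=1000 LE?T → r4=0xba
[2] flags=1000 LT?T → r0=0xda
[3] flags=1010 → (cmp)
[4] flags=1010 LS?F → skip
[5] flags=1010 GT?F → skip
[6] flags=0011 → (cmp)
[7] flags=0011 MI?F → skip
[8] flags=0011 CS?T → r5=0xb7
[9] flags=0011 CS?T → r1=0x45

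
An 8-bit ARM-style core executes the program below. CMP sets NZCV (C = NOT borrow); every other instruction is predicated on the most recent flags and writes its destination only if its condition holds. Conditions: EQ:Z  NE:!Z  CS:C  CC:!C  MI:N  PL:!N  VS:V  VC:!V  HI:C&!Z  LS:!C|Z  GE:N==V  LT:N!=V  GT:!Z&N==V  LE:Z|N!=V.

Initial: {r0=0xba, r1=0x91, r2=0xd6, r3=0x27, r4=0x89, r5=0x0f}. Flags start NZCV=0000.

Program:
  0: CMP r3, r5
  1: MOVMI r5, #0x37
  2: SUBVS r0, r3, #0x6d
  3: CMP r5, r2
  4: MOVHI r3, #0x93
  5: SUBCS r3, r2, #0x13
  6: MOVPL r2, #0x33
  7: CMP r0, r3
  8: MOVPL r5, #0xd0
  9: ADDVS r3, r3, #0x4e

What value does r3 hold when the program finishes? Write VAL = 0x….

VAL = 0x27

[0] flags=0010 → (cmp)
[1] flags=0010 MI?F → skip
[2] flags=0010 VS?F → skip
[3] flags=0000 → (cmp)
[4] flags=0000 HI?F → skip
[5] flags=0000 CS?F → skip
[6] flags=0000 PL?T → r2=0x33
[7] flags=1010 → (cmp)
[8] flags=1010 PL?F → skip
[9] flags=1010 VS?F → skip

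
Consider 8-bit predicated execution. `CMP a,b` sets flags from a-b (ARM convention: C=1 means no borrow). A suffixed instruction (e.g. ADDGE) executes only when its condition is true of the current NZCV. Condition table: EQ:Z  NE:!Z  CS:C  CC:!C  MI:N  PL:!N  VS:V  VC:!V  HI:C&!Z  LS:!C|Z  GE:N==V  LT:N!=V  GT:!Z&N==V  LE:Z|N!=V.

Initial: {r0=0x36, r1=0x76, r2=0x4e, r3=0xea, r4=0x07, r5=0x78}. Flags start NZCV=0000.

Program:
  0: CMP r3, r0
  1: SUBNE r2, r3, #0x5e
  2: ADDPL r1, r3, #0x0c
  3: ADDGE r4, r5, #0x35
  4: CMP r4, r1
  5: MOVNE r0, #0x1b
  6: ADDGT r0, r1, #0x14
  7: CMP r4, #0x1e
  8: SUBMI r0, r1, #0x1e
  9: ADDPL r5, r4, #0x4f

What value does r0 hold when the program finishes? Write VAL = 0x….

VAL = 0x58

[0] flags=1010 → (cmp)
[1] flags=1010 NE?T → r2=0x8c
[2] flags=1010 PL?F → skip
[3] flags=1010 GE?F → skip
[4] flags=1000 → (cmp)
[5] flags=1000 NE?T → r0=0x1b
[6] flags=1000 GT?F → skip
[7] flags=1000 → (cmp)
[8] flags=1000 MI?T → r0=0x58
[9] flags=1000 PL?F → skip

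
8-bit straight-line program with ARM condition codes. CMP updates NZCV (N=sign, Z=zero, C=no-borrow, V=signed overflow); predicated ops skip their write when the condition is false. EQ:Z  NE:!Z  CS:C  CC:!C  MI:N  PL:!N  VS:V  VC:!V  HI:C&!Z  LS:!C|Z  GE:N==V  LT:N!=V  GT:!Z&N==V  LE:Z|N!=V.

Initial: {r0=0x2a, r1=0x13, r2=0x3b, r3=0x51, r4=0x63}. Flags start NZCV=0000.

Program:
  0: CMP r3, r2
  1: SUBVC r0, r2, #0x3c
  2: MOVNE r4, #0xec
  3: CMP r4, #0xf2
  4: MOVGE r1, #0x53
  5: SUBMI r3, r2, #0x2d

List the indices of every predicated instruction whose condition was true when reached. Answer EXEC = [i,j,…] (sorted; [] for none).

[0] flags=0010 → (cmp)
[1] flags=0010 VC?T → r0=0xff
[2] flags=0010 NE?T → r4=0xec
[3] flags=1000 → (cmp)
[4] flags=1000 GE?F → skip
[5] flags=1000 MI?T → r3=0x0e

EXEC = [1,2,5]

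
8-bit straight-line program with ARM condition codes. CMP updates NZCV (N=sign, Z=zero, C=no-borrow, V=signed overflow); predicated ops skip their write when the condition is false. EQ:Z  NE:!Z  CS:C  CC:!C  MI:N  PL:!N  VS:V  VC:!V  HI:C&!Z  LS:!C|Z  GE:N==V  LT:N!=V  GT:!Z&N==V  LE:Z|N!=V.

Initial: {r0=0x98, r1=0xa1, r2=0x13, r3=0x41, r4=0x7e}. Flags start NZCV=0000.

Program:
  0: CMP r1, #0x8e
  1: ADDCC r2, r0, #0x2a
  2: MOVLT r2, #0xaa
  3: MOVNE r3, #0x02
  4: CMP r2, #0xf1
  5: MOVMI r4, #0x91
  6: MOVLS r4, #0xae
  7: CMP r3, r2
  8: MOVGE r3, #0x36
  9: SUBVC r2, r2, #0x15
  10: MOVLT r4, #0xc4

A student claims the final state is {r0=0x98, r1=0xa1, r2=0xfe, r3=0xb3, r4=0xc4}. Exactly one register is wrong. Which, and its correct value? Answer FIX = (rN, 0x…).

FIX = (r3, 0x02)

0: ✓ CMP  NZCV=0010
1: · ADDCC
2: · MOVLT
3: ✓ MOVNE  r3←0x02
4: ✓ CMP  NZCV=0000
5: · MOVMI
6: ✓ MOVLS  r4←0xae
7: ✓ CMP  NZCV=1000
8: · MOVGE
9: ✓ SUBVC  r2←0xfe
10: ✓ MOVLT  r4←0xc4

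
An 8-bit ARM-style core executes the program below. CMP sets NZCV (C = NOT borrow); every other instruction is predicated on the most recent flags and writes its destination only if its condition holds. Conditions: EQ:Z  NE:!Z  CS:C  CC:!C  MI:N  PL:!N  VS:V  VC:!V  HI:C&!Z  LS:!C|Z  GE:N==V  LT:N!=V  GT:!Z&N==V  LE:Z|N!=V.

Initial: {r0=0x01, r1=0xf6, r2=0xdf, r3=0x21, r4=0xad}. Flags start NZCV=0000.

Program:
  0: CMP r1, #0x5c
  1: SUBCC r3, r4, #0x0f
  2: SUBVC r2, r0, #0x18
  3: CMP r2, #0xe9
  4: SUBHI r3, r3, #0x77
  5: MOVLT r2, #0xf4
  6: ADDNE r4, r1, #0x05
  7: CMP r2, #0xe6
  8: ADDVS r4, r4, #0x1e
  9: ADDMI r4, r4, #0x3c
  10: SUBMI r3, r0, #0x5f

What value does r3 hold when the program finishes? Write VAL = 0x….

VAL = 0x21

0: ✓ CMP  NZCV=1010
1: · SUBCC
2: ✓ SUBVC  r2←0xe9
3: ✓ CMP  NZCV=0110
4: · SUBHI
5: · MOVLT
6: · ADDNE
7: ✓ CMP  NZCV=0010
8: · ADDVS
9: · ADDMI
10: · SUBMI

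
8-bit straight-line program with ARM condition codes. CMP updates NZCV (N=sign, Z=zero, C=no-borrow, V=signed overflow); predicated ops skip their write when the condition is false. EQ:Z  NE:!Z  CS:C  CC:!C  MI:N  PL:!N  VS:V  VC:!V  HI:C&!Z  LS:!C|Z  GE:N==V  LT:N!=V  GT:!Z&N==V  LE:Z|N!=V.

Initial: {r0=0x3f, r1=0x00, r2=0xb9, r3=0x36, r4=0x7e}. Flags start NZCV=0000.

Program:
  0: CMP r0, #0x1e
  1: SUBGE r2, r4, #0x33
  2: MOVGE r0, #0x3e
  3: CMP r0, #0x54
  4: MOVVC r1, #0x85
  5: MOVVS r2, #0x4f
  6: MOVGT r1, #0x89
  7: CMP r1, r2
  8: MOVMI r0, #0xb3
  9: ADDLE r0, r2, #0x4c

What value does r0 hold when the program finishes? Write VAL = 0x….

[0] flags=0010 → (cmp)
[1] flags=0010 GE?T → r2=0x4b
[2] flags=0010 GE?T → r0=0x3e
[3] flags=1000 → (cmp)
[4] flags=1000 VC?T → r1=0x85
[5] flags=1000 VS?F → skip
[6] flags=1000 GT?F → skip
[7] flags=0011 → (cmp)
[8] flags=0011 MI?F → skip
[9] flags=0011 LE?T → r0=0x97

VAL = 0x97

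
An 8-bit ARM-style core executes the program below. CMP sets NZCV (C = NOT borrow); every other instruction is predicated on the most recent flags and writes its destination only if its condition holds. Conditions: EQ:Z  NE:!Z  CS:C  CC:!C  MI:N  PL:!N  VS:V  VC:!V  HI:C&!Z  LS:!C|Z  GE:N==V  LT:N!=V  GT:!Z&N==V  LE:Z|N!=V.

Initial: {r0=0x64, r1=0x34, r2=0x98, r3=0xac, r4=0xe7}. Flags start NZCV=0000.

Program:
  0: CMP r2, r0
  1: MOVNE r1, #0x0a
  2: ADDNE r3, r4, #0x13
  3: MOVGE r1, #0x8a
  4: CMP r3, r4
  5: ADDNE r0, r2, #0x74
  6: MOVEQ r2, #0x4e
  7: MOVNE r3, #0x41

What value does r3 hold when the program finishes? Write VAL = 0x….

VAL = 0x41

0: ✓ CMP  NZCV=0011
1: ✓ MOVNE  r1←0x0a
2: ✓ ADDNE  r3←0xfa
3: · MOVGE
4: ✓ CMP  NZCV=0010
5: ✓ ADDNE  r0←0x0c
6: · MOVEQ
7: ✓ MOVNE  r3←0x41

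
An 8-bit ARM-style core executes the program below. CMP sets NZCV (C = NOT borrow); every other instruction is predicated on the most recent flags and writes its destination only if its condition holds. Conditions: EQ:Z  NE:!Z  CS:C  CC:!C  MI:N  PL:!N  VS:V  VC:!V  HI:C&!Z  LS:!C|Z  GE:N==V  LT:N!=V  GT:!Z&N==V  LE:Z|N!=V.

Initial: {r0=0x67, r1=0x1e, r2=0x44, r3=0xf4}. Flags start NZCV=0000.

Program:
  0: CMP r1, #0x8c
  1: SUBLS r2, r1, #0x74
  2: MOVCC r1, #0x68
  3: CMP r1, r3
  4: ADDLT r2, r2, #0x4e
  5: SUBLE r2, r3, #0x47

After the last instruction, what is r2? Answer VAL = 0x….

VAL = 0xaa

0: ✓ CMP  NZCV=1001
1: ✓ SUBLS  r2←0xaa
2: ✓ MOVCC  r1←0x68
3: ✓ CMP  NZCV=0000
4: · ADDLT
5: · SUBLE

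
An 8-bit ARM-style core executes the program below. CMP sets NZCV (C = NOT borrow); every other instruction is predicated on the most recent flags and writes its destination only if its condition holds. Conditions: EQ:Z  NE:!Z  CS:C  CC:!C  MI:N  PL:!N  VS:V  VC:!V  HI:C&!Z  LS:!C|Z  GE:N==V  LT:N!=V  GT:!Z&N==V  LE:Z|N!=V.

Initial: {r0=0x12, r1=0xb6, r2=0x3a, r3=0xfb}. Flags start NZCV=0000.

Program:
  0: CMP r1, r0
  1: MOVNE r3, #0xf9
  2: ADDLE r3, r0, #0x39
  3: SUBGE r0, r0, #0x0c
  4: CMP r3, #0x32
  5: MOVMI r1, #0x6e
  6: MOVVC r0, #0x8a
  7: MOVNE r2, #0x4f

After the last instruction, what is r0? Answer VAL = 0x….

VAL = 0x8a

0: ✓ CMP  NZCV=1010
1: ✓ MOVNE  r3←0xf9
2: ✓ ADDLE  r3←0x4b
3: · SUBGE
4: ✓ CMP  NZCV=0010
5: · MOVMI
6: ✓ MOVVC  r0←0x8a
7: ✓ MOVNE  r2←0x4f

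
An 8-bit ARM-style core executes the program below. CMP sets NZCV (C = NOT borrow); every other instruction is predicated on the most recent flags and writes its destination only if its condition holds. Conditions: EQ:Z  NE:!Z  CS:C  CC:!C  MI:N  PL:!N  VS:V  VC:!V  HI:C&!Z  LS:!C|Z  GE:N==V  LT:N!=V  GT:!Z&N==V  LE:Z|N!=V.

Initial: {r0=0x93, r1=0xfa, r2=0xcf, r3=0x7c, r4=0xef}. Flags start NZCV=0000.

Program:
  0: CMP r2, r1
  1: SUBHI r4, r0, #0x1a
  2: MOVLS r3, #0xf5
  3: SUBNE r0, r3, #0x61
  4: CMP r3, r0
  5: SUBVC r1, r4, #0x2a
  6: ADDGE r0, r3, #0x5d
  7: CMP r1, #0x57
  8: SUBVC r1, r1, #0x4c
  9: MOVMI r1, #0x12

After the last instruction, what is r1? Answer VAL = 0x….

[0] flags=1000 → (cmp)
[1] flags=1000 HI?F → skip
[2] flags=1000 LS?T → r3=0xf5
[3] flags=1000 NE?T → r0=0x94
[4] flags=0010 → (cmp)
[5] flags=0010 VC?T → r1=0xc5
[6] flags=0010 GE?T → r0=0x52
[7] flags=0011 → (cmp)
[8] flags=0011 VC?F → skip
[9] flags=0011 MI?F → skip

VAL = 0xc5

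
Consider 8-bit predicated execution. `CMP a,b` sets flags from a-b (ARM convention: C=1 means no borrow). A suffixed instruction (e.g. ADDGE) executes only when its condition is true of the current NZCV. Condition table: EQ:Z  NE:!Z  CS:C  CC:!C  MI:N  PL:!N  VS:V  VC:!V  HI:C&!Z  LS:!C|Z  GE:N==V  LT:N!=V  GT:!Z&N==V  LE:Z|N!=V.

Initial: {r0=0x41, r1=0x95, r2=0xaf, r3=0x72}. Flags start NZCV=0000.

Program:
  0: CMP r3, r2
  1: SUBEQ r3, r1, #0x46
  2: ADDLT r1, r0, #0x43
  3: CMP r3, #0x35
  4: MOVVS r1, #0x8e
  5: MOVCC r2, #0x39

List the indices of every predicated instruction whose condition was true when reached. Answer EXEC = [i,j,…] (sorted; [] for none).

EXEC = []

[0] flags=1001 → (cmp)
[1] flags=1001 EQ?F → skip
[2] flags=1001 LT?F → skip
[3] flags=0010 → (cmp)
[4] flags=0010 VS?F → skip
[5] flags=0010 CC?F → skip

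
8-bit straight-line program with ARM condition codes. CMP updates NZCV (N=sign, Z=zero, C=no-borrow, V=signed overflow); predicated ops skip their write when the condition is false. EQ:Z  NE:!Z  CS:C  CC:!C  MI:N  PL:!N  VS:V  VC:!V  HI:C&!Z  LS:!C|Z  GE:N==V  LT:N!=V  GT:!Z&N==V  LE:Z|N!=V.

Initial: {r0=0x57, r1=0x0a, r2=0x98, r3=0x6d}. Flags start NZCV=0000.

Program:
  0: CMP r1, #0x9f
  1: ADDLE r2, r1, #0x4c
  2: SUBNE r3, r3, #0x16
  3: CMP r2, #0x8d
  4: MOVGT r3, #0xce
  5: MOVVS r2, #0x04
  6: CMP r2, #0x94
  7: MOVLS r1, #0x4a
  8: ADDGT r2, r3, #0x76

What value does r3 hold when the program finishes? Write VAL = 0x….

0: ✓ CMP  NZCV=0000
1: · ADDLE
2: ✓ SUBNE  r3←0x57
3: ✓ CMP  NZCV=0010
4: ✓ MOVGT  r3←0xce
5: · MOVVS
6: ✓ CMP  NZCV=0010
7: · MOVLS
8: ✓ ADDGT  r2←0x44

VAL = 0xce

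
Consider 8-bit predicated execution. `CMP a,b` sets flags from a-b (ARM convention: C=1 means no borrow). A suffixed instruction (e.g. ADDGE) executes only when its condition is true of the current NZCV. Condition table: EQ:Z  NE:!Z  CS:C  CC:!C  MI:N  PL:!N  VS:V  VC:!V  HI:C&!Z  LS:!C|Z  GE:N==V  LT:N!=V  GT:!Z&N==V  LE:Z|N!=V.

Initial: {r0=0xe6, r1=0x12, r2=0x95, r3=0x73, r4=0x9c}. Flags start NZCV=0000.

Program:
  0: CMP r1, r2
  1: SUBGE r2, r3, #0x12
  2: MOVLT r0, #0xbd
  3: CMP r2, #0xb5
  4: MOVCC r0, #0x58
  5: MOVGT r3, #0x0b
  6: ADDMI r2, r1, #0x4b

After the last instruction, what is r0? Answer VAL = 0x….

VAL = 0x58

[0] flags=0000 → (cmp)
[1] flags=0000 GE?T → r2=0x61
[2] flags=0000 LT?F → skip
[3] flags=1001 → (cmp)
[4] flags=1001 CC?T → r0=0x58
[5] flags=1001 GT?T → r3=0x0b
[6] flags=1001 MI?T → r2=0x5d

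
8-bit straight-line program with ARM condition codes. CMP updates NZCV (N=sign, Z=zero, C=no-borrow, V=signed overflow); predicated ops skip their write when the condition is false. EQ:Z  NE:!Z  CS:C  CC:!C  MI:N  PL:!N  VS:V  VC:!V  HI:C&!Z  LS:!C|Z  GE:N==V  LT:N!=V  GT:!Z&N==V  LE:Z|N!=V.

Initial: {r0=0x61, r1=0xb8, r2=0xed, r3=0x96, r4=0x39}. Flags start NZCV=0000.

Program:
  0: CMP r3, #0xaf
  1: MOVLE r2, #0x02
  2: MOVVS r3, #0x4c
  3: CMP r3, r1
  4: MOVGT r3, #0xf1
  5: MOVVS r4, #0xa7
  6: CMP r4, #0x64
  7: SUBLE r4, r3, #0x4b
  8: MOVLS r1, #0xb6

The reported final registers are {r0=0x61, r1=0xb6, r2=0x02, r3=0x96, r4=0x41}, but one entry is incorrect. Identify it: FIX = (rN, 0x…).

[0] flags=1000 → (cmp)
[1] flags=1000 LE?T → r2=0x02
[2] flags=1000 VS?F → skip
[3] flags=1000 → (cmp)
[4] flags=1000 GT?F → skip
[5] flags=1000 VS?F → skip
[6] flags=1000 → (cmp)
[7] flags=1000 LE?T → r4=0x4b
[8] flags=1000 LS?T → r1=0xb6

FIX = (r4, 0x4b)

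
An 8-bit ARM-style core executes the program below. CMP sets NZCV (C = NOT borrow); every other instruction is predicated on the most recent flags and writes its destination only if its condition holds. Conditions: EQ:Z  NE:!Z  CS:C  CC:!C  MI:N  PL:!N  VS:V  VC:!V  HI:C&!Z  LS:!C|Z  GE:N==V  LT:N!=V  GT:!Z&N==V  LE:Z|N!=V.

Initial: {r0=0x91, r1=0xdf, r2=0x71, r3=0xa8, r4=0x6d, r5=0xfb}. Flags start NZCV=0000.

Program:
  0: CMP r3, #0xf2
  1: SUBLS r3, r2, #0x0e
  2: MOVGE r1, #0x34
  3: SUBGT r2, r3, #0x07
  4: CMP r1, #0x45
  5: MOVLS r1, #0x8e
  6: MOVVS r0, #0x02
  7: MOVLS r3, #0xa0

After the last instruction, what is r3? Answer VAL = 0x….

[0] flags=1000 → (cmp)
[1] flags=1000 LS?T → r3=0x63
[2] flags=1000 GE?F → skip
[3] flags=1000 GT?F → skip
[4] flags=1010 → (cmp)
[5] flags=1010 LS?F → skip
[6] flags=1010 VS?F → skip
[7] flags=1010 LS?F → skip

VAL = 0x63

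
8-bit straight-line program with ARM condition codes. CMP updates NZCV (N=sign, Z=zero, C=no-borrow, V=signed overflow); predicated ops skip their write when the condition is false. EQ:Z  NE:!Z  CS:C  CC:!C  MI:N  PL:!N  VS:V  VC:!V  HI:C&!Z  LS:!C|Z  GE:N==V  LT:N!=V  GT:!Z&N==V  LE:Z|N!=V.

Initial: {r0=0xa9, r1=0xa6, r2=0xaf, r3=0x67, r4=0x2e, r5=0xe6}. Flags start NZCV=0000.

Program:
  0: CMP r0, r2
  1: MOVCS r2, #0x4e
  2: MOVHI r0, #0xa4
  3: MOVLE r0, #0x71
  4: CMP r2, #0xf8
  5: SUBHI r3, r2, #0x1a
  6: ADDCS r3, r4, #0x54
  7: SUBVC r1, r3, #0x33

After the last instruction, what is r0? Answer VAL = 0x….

0: ✓ CMP  NZCV=1000
1: · MOVCS
2: · MOVHI
3: ✓ MOVLE  r0←0x71
4: ✓ CMP  NZCV=1000
5: · SUBHI
6: · ADDCS
7: ✓ SUBVC  r1←0x34

VAL = 0x71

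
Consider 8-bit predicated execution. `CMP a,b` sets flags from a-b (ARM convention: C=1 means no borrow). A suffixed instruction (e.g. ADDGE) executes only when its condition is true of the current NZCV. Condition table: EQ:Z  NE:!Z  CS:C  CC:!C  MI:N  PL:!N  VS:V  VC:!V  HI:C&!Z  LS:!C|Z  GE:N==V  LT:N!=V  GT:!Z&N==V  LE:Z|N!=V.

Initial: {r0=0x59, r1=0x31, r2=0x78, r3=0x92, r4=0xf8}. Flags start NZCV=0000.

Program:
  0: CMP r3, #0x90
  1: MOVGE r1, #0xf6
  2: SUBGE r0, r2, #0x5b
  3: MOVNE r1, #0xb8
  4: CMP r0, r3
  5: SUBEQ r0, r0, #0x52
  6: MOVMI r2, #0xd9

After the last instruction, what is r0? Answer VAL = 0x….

0: ✓ CMP  NZCV=0010
1: ✓ MOVGE  r1←0xf6
2: ✓ SUBGE  r0←0x1d
3: ✓ MOVNE  r1←0xb8
4: ✓ CMP  NZCV=1001
5: · SUBEQ
6: ✓ MOVMI  r2←0xd9

VAL = 0x1d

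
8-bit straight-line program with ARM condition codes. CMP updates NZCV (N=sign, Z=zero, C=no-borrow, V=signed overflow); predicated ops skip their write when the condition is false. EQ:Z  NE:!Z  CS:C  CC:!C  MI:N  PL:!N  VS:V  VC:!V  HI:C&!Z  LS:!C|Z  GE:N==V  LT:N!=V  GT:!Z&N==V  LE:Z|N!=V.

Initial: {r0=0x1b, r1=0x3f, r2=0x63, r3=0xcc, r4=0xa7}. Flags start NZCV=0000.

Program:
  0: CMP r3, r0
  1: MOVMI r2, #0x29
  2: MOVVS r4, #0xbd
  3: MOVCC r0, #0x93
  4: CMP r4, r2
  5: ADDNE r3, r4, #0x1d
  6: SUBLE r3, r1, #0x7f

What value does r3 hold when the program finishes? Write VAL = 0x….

VAL = 0xc0

[0] flags=1010 → (cmp)
[1] flags=1010 MI?T → r2=0x29
[2] flags=1010 VS?F → skip
[3] flags=1010 CC?F → skip
[4] flags=0011 → (cmp)
[5] flags=0011 NE?T → r3=0xc4
[6] flags=0011 LE?T → r3=0xc0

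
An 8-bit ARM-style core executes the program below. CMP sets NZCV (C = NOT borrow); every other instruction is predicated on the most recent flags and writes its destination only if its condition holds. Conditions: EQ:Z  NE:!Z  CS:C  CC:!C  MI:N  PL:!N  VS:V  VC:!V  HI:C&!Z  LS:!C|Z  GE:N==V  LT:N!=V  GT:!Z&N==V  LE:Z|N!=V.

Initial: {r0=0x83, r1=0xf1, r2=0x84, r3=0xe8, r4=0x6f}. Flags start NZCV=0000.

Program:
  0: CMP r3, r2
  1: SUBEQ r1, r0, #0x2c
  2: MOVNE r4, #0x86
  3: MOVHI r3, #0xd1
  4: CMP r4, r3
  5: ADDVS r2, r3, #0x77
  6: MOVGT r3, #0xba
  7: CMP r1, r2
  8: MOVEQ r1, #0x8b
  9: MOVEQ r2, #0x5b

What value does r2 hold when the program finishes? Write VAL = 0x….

VAL = 0x84

0: ✓ CMP  NZCV=0010
1: · SUBEQ
2: ✓ MOVNE  r4←0x86
3: ✓ MOVHI  r3←0xd1
4: ✓ CMP  NZCV=1000
5: · ADDVS
6: · MOVGT
7: ✓ CMP  NZCV=0010
8: · MOVEQ
9: · MOVEQ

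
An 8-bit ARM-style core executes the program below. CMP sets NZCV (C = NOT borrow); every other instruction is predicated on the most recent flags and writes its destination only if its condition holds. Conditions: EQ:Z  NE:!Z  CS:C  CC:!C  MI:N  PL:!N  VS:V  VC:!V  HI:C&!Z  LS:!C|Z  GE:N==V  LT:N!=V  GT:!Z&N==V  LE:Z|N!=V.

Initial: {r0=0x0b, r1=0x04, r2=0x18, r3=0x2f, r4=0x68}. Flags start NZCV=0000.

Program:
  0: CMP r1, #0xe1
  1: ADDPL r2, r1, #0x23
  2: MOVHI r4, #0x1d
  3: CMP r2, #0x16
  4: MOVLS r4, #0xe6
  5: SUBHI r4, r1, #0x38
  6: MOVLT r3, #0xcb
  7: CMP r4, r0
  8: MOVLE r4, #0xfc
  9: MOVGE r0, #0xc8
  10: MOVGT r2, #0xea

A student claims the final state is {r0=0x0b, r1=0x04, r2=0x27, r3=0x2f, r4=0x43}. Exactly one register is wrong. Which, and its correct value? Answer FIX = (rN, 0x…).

FIX = (r4, 0xfc)

[0] flags=0000 → (cmp)
[1] flags=0000 PL?T → r2=0x27
[2] flags=0000 HI?F → skip
[3] flags=0010 → (cmp)
[4] flags=0010 LS?F → skip
[5] flags=0010 HI?T → r4=0xcc
[6] flags=0010 LT?F → skip
[7] flags=1010 → (cmp)
[8] flags=1010 LE?T → r4=0xfc
[9] flags=1010 GE?F → skip
[10] flags=1010 GT?F → skip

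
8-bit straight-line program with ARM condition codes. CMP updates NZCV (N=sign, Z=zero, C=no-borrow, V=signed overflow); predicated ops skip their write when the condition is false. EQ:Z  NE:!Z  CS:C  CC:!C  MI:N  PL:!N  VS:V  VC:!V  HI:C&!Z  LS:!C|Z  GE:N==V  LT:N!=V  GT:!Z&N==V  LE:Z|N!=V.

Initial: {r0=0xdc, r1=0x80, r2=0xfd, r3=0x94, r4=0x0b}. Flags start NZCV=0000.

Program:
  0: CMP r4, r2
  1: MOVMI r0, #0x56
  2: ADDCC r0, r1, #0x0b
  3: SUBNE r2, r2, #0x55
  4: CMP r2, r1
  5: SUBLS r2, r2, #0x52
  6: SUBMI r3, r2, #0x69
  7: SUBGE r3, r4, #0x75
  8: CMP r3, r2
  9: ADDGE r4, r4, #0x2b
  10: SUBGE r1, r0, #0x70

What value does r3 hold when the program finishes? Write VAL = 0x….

0: ✓ CMP  NZCV=0000
1: · MOVMI
2: ✓ ADDCC  r0←0x8b
3: ✓ SUBNE  r2←0xa8
4: ✓ CMP  NZCV=0010
5: · SUBLS
6: · SUBMI
7: ✓ SUBGE  r3←0x96
8: ✓ CMP  NZCV=1000
9: · ADDGE
10: · SUBGE

VAL = 0x96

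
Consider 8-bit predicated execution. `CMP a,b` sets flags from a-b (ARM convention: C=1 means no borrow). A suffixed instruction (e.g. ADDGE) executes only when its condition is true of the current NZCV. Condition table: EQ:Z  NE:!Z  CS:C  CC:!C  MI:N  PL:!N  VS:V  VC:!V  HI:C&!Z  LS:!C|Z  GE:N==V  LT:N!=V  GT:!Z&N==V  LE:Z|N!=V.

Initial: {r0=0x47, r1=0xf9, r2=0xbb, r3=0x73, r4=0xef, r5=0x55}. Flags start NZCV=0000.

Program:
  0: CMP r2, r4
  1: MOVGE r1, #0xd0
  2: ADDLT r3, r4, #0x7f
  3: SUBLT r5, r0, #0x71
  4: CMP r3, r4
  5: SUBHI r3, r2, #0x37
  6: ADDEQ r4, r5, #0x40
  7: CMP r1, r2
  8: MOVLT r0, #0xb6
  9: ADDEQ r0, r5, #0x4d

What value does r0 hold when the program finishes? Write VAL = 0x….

VAL = 0x47

[0] flags=1000 → (cmp)
[1] flags=1000 GE?F → skip
[2] flags=1000 LT?T → r3=0x6e
[3] flags=1000 LT?T → r5=0xd6
[4] flags=0000 → (cmp)
[5] flags=0000 HI?F → skip
[6] flags=0000 EQ?F → skip
[7] flags=0010 → (cmp)
[8] flags=0010 LT?F → skip
[9] flags=0010 EQ?F → skip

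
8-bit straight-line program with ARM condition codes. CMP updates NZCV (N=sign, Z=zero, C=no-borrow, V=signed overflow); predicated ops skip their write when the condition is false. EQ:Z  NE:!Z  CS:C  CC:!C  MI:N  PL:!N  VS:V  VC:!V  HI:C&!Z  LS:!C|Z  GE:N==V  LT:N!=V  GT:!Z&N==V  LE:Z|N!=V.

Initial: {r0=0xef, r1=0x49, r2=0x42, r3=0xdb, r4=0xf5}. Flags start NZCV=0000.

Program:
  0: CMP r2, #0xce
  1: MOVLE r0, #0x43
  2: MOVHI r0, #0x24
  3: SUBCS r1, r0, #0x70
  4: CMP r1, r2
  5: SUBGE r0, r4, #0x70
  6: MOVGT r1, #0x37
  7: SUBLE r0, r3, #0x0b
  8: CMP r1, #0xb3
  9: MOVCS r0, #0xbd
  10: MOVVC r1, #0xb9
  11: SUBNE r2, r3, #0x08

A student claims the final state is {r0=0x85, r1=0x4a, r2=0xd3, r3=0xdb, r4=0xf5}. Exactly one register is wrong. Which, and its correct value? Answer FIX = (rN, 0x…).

FIX = (r1, 0x37)

0: ✓ CMP  NZCV=0000
1: · MOVLE
2: · MOVHI
3: · SUBCS
4: ✓ CMP  NZCV=0010
5: ✓ SUBGE  r0←0x85
6: ✓ MOVGT  r1←0x37
7: · SUBLE
8: ✓ CMP  NZCV=1001
9: · MOVCS
10: · MOVVC
11: ✓ SUBNE  r2←0xd3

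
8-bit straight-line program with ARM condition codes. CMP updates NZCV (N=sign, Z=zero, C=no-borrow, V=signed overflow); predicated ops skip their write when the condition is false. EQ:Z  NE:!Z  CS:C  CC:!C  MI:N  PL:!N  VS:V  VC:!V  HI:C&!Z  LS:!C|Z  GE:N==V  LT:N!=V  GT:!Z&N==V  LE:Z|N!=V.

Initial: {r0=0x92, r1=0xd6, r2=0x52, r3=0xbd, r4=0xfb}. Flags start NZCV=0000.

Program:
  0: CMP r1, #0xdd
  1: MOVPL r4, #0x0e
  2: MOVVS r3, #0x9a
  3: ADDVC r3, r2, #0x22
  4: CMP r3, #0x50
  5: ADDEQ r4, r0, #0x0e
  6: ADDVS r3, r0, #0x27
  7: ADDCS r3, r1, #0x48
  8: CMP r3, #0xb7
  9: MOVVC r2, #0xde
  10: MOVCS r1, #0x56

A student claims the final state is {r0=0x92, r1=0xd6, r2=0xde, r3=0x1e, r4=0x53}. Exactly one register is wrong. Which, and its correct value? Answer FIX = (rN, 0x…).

FIX = (r4, 0xfb)

0: ✓ CMP  NZCV=1000
1: · MOVPL
2: · MOVVS
3: ✓ ADDVC  r3←0x74
4: ✓ CMP  NZCV=0010
5: · ADDEQ
6: · ADDVS
7: ✓ ADDCS  r3←0x1e
8: ✓ CMP  NZCV=0000
9: ✓ MOVVC  r2←0xde
10: · MOVCS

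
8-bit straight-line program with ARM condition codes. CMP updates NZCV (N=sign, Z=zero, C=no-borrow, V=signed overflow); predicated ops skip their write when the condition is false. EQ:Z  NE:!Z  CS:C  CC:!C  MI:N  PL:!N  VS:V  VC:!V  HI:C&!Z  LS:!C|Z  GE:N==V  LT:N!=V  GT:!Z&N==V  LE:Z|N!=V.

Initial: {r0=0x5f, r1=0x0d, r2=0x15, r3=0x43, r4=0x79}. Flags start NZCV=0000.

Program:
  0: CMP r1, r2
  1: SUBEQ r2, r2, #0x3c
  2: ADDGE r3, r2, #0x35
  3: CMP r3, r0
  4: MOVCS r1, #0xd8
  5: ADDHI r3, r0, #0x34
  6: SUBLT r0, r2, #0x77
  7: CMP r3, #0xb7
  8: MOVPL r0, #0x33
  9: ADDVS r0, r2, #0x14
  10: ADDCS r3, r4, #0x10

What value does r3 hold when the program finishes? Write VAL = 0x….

[0] flags=1000 → (cmp)
[1] flags=1000 EQ?F → skip
[2] flags=1000 GE?F → skip
[3] flags=1000 → (cmp)
[4] flags=1000 CS?F → skip
[5] flags=1000 HI?F → skip
[6] flags=1000 LT?T → r0=0x9e
[7] flags=1001 → (cmp)
[8] flags=1001 PL?F → skip
[9] flags=1001 VS?T → r0=0x29
[10] flags=1001 CS?F → skip

VAL = 0x43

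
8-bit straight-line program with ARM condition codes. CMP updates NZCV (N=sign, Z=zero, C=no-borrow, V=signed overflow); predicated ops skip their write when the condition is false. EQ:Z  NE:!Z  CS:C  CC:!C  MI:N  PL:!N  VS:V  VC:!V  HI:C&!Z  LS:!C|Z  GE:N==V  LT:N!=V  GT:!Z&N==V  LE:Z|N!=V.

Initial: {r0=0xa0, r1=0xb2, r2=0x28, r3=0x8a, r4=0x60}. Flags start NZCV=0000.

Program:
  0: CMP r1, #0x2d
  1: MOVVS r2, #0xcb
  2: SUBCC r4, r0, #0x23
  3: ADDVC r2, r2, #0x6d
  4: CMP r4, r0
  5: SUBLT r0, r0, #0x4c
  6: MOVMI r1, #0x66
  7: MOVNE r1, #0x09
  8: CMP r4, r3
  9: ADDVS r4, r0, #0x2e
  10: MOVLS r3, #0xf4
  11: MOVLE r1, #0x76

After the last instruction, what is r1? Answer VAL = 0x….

[0] flags=1010 → (cmp)
[1] flags=1010 VS?F → skip
[2] flags=1010 CC?F → skip
[3] flags=1010 VC?T → r2=0x95
[4] flags=1001 → (cmp)
[5] flags=1001 LT?F → skip
[6] flags=1001 MI?T → r1=0x66
[7] flags=1001 NE?T → r1=0x09
[8] flags=1001 → (cmp)
[9] flags=1001 VS?T → r4=0xce
[10] flags=1001 LS?T → r3=0xf4
[11] flags=1001 LE?F → skip

VAL = 0x09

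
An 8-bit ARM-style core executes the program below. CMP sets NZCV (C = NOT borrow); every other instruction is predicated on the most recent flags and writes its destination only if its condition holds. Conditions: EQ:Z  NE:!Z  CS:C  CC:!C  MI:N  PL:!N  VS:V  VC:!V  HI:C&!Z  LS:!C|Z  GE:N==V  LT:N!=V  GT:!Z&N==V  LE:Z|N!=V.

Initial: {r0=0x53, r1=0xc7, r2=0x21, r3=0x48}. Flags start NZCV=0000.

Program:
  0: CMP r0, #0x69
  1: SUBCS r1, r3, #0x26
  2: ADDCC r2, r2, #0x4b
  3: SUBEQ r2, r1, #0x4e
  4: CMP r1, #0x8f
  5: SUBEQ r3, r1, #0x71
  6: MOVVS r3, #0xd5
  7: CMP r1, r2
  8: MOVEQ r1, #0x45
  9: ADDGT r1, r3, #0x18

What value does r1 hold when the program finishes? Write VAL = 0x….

VAL = 0xc7

0: ✓ CMP  NZCV=1000
1: · SUBCS
2: ✓ ADDCC  r2←0x6c
3: · SUBEQ
4: ✓ CMP  NZCV=0010
5: · SUBEQ
6: · MOVVS
7: ✓ CMP  NZCV=0011
8: · MOVEQ
9: · ADDGT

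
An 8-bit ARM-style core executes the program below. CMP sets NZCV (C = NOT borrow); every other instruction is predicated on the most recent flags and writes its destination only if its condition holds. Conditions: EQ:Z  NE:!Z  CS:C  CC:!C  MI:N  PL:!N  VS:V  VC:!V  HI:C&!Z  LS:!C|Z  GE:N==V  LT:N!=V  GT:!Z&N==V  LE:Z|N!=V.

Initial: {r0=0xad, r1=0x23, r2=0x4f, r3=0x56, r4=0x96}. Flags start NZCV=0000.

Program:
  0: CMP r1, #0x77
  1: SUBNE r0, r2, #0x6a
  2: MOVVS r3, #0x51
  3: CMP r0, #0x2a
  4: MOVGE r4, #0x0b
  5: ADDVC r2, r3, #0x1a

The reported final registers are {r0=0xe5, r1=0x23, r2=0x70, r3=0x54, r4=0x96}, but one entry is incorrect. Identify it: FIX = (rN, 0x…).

0: ✓ CMP  NZCV=1000
1: ✓ SUBNE  r0←0xe5
2: · MOVVS
3: ✓ CMP  NZCV=1010
4: · MOVGE
5: ✓ ADDVC  r2←0x70

FIX = (r3, 0x56)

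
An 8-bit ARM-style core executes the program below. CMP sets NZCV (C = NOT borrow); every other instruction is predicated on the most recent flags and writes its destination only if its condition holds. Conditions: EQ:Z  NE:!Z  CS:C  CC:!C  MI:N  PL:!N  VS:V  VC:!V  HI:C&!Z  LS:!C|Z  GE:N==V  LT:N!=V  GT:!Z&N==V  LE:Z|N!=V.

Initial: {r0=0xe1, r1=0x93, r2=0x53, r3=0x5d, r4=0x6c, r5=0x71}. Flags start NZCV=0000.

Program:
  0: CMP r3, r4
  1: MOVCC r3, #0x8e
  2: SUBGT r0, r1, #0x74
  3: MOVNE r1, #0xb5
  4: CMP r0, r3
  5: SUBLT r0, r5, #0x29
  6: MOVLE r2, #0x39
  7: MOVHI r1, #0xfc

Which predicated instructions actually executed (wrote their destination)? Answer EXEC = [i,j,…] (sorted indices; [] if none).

EXEC = [1,3,7]

[0] flags=1000 → (cmp)
[1] flags=1000 CC?T → r3=0x8e
[2] flags=1000 GT?F → skip
[3] flags=1000 NE?T → r1=0xb5
[4] flags=0010 → (cmp)
[5] flags=0010 LT?F → skip
[6] flags=0010 LE?F → skip
[7] flags=0010 HI?T → r1=0xfc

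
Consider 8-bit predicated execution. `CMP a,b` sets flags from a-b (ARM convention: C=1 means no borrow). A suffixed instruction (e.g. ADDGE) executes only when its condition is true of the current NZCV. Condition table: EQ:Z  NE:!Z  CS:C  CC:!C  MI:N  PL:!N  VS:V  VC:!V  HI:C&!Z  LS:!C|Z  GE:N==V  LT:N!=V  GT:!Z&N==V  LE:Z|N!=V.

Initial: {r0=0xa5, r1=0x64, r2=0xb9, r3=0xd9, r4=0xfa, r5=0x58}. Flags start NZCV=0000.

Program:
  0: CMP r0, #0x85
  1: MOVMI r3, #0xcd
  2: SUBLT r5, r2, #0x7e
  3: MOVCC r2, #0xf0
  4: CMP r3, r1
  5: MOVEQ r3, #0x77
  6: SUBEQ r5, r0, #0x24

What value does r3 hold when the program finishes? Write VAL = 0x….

0: ✓ CMP  NZCV=0010
1: · MOVMI
2: · SUBLT
3: · MOVCC
4: ✓ CMP  NZCV=0011
5: · MOVEQ
6: · SUBEQ

VAL = 0xd9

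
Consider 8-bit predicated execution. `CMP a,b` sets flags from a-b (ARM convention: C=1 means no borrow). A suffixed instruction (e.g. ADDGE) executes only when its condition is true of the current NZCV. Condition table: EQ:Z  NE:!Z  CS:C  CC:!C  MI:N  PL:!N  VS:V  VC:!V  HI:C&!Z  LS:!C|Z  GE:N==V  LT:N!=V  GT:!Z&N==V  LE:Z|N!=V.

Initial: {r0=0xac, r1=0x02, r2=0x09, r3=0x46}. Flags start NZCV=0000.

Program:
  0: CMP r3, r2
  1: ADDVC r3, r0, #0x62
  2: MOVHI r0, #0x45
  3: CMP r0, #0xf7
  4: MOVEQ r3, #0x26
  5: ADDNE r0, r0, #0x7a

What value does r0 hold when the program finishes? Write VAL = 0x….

VAL = 0xbf

[0] flags=0010 → (cmp)
[1] flags=0010 VC?T → r3=0x0e
[2] flags=0010 HI?T → r0=0x45
[3] flags=0000 → (cmp)
[4] flags=0000 EQ?F → skip
[5] flags=0000 NE?T → r0=0xbf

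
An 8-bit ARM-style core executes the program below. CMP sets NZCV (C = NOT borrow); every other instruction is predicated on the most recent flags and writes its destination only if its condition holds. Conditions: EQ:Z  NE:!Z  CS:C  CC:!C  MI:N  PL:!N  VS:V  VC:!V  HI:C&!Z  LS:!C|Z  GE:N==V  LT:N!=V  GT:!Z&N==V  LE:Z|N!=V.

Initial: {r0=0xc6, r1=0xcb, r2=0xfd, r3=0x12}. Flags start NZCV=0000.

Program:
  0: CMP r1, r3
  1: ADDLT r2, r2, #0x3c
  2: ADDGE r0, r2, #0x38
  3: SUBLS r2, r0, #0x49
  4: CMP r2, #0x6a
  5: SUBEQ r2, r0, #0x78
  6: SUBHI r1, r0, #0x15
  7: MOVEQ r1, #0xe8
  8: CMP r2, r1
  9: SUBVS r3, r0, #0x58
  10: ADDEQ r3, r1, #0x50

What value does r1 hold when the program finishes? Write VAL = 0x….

[0] flags=1010 → (cmp)
[1] flags=1010 LT?T → r2=0x39
[2] flags=1010 GE?F → skip
[3] flags=1010 LS?F → skip
[4] flags=1000 → (cmp)
[5] flags=1000 EQ?F → skip
[6] flags=1000 HI?F → skip
[7] flags=1000 EQ?F → skip
[8] flags=0000 → (cmp)
[9] flags=0000 VS?F → skip
[10] flags=0000 EQ?F → skip

VAL = 0xcb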